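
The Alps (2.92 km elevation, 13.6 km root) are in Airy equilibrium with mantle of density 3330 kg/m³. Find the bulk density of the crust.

2740 kg/m³

ρ_c h = (ρ_m − ρ_c) r → ρ_c (h + r) = ρ_m r → ρ_c = ρ_m r / (h + r).
ρ_c = 3330 × 13.6 km / (2.92 km + 13.6 km) = 2740 kg/m³.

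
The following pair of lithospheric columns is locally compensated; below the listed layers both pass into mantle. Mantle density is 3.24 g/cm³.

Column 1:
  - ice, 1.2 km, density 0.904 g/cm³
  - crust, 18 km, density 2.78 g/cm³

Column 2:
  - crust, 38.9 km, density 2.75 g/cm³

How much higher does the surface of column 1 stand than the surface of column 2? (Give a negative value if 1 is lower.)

−2.46 km

For any compensation level in the mantle, the mantle terms cancel and isostasy reduces to e = (Σt_1 − Σt_2) − (Σ(ρt)_1 − Σ(ρt)_2) / ρ_m.
Σt_1 = 19.2 km; Σt_2 = 38.9 km; Σ(ρt)_1 = 51.1248; Σ(ρt)_2 = 106.975 (in km·g/cm³).
e = (19.2 − 38.9) − (51.1248 − 106.975) / 3.24 = −2.46 km.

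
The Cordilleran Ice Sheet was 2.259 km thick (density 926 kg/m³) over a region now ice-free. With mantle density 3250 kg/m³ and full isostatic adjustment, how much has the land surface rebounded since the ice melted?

0.644 km

Removing the load lets mantle flow back in; uplift u satisfies ρ_ice t = ρ_m u.
u = t ρ_ice/ρ_m = 2.259 km × 926/3250 = 0.644 km.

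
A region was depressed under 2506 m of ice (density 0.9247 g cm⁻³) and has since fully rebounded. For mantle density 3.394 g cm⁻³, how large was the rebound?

683 m

Removing the load lets mantle flow back in; uplift u satisfies ρ_ice t = ρ_m u.
u = t ρ_ice/ρ_m = 2506 m × 0.9247/3.394 = 683 m.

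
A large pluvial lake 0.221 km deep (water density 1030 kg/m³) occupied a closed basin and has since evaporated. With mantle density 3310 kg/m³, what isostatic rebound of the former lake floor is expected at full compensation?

0.0688 km

u = d ρ_w/ρ_m = 0.221 km × 1030/3310 = 0.0688 km.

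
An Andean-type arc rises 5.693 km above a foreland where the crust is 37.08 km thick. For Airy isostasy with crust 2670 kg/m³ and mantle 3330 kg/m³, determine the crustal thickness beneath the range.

Root depth r = h ρ_c / (ρ_m − ρ_c) = 5.693 km × 2670 / 660 = 23.03 km.
Total thickness = T + h + r = 37.08 km + 5.693 km + 23.03 km = 65.8 km.

65.8 km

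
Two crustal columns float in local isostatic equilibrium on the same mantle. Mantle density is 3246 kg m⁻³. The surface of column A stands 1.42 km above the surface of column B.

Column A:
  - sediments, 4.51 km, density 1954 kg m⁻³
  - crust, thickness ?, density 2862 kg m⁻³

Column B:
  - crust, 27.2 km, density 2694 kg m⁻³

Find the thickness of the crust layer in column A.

35.9 km

Take the compensation level at the base of the deeper column (depth z_c below the surface of column A) and equate Σ ρ_i t_i down to z_c; mantle fills any gap and the z_c terms cancel.
Column A: 4.51×1954 + x×2862 + (z_c − 4.51 − x)×3246
Column B: 1.42×0 + 27.2×2694 + (z_c − 1.42 − 27.2)×3246
The z_c×3246 term appears on both sides and cancels. Collect the known terms of each column as K = Σ(ρt)_known − 3246 × (depth of known layers): K_A = 8812.54 − 3246×4.51 = −5826.92; K_B = 73276.8 − 3246×(1.42 + 27.2) = −19623.72.
Balance: K_A − x×(3246 − 2862) = K_B, so x = (K_A − K_B)/(3246 − 2862) = 13796.8/384 = 35.9 km.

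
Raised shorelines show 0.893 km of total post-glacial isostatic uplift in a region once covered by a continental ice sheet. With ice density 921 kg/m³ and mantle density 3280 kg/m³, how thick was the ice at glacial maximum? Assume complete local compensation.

u = t ρ_ice/ρ_m → t = u ρ_m/ρ_ice = 0.893 km × 3280/921 = 3.18 km.

3.18 km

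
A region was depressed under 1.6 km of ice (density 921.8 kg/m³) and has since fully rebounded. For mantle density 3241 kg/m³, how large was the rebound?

Removing the load lets mantle flow back in; uplift u satisfies ρ_ice t = ρ_m u.
u = t ρ_ice/ρ_m = 1.6 km × 921.8/3241 = 0.455 km.

0.455 km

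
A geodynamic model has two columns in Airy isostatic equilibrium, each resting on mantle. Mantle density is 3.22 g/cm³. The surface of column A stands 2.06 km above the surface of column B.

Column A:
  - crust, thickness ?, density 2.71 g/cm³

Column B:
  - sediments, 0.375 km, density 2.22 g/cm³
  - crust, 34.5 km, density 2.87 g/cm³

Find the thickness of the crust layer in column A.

37.4 km

Take the compensation level at the base of the deeper column (depth z_c below the surface of column A) and equate Σ ρ_i t_i down to z_c; mantle fills any gap and the z_c terms cancel.
Column A: x×2.71 + (z_c − 0 − x)×3.22
Column B: 2.06×0 + 0.375×2.22 + 34.5×2.87 + (z_c − 2.06 − 34.875)×3.22
The z_c×3.22 term appears on both sides and cancels. Collect the known terms of each column as K = Σ(ρt)_known − 3.22 × (depth of known layers): K_A = 0 − 3.22×0 = 0; K_B = 99.8475 − 3.22×(2.06 + 34.875) = −19.0832.
Balance: K_A − x×(3.22 − 2.71) = K_B, so x = (K_A − K_B)/(3.22 − 2.71) = 19.0832/0.51 = 37.4 km.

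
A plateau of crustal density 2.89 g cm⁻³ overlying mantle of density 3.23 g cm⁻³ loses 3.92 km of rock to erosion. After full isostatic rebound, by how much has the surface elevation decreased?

0.413 km

Rebound u = e ρ_c/ρ_m = 3.92 km × 2.89/3.23 = 3.507 km.
Net surface drop = e − u = 3.92 km − 3.507 km = e (ρ_m − ρ_c)/ρ_m = 0.413 km.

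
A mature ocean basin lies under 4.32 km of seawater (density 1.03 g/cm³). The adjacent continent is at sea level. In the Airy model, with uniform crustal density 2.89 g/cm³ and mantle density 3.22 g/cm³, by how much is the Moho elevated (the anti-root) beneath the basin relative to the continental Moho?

24.3 km

For local isostatic compensation: replacing crust with seawater at the top is compensated by replacing crust with mantle at the base: d (ρ_c − ρ_w) = a (ρ_m − ρ_c).
a = d (ρ_c − ρ_w)/(ρ_m − ρ_c) = 4.32 km × 1.86/0.33 = 24.3 km.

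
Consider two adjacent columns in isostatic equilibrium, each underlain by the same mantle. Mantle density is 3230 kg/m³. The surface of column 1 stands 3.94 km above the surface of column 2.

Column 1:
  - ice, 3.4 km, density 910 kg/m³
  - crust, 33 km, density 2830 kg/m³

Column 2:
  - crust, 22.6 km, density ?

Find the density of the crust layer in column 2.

Take the compensation level at the base of the deeper column (depth z_c below the surface of column 1) and equate Σ ρ_i t_i down to z_c; mantle fills any gap and the z_c terms cancel.
Column 1: 3.4×910 + 33×2830 + (z_c − 36.4)×3230
Column 2: 3.94×0 + 22.6×ρ + (z_c − 3.94 − 22.6)×3230
The z_c×3230 term appears on both sides and cancels. Collect the known terms of each column as K = Σ(ρt)_known − 3230 × (depth of known layers): K_1 = 96484 − 3230×36.4 = −21088; K_2 = 0 − 3230×(3.94 + 22.6) = −85724.2.
Balance: K_1 = K_2 + 22.6×ρ, so ρ = (K_1 − K_2)/22.6 = 64636.2/22.6 = 2860 kg/m³.

2860 kg/m³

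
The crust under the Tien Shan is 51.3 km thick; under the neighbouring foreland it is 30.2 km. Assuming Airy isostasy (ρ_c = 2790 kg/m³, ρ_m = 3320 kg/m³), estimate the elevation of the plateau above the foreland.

Excess crust Δ = 51.3 km − 30.2 km = 21.1 km, split between elevation h and root r with h + r = Δ.
Airy balance ρ_c h = (ρ_m − ρ_c) r gives r = h ρ_c/(ρ_m − ρ_c), so h (1 + ρ_c/(ρ_m − ρ_c)) = Δ, i.e. h = Δ (ρ_m − ρ_c)/ρ_m.
h = 21.1 km × 530/3320 = 3.37 km.

3.37 km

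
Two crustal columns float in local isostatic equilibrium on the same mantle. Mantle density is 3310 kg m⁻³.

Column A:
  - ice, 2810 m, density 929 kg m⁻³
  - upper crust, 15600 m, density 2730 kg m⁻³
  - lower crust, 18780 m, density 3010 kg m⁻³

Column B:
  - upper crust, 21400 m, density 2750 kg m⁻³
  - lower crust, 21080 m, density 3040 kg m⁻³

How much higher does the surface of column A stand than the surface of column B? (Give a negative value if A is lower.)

For any compensation level in the mantle, the mantle terms cancel and isostasy reduces to e = (Σt_A − Σt_B) − (Σ(ρt)_A − Σ(ρt)_B) / ρ_m.
Σt_A = 37190 m; Σt_B = 42480 m; Σ(ρt)_A = 101726290; Σ(ρt)_B = 122933200 (in m·kg m⁻³).
e = (37190 − 42480) − (101726290 − 122933200) / 3310 = 1120 m.

1120 m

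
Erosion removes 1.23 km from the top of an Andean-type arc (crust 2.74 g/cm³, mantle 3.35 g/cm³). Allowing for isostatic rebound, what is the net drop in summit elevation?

Rebound u = e ρ_c/ρ_m = 1.23 km × 2.74/3.35 = 1.006 km.
Net surface drop = e − u = 1.23 km − 1.006 km = e (ρ_m − ρ_c)/ρ_m = 0.224 km.

0.224 km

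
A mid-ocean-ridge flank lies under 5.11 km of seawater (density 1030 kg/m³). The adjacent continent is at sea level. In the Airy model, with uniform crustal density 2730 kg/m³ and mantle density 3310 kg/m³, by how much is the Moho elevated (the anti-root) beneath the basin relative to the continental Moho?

15 km

By Archimedes' principle applied to the lithosphere: replacing crust with seawater at the top is compensated by replacing crust with mantle at the base: d (ρ_c − ρ_w) = a (ρ_m − ρ_c).
a = d (ρ_c − ρ_w)/(ρ_m − ρ_c) = 5.11 km × 1700/580 = 15 km.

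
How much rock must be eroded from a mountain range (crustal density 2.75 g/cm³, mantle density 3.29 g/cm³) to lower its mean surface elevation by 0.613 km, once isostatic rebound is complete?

3.73 km

Net drop Δ = e − u = e − e ρ_c/ρ_m = e (ρ_m − ρ_c)/ρ_m.
e = Δ ρ_m/(ρ_m − ρ_c) = 0.613 km × 3.29/0.54 = 3.73 km.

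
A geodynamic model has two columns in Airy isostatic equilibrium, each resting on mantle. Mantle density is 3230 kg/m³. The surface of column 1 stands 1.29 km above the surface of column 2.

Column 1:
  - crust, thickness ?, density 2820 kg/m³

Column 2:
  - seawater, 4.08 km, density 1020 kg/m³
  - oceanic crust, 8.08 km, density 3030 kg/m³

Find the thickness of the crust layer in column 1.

36.1 km

Take the compensation level at the base of the deeper column (depth z_c below the surface of column 1) and equate Σ ρ_i t_i down to z_c; mantle fills any gap and the z_c terms cancel.
Column 1: x×2820 + (z_c − 0 − x)×3230
Column 2: 1.29×0 + 4.08×1020 + 8.08×3030 + (z_c − 1.29 − 12.16)×3230
The z_c×3230 term appears on both sides and cancels. Collect the known terms of each column as K = Σ(ρt)_known − 3230 × (depth of known layers): K_1 = 0 − 3230×0 = 0; K_2 = 28644 − 3230×(1.29 + 12.16) = −14799.5.
Balance: K_1 − x×(3230 − 2820) = K_2, so x = (K_1 − K_2)/(3230 − 2820) = 14799.5/410 = 36.1 km.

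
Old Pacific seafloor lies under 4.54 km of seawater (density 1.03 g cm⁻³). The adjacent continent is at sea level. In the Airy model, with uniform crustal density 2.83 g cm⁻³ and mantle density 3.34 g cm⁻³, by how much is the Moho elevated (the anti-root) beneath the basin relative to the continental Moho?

16 km

For local isostatic compensation: replacing crust with seawater at the top is compensated by replacing crust with mantle at the base: d (ρ_c − ρ_w) = a (ρ_m − ρ_c).
a = d (ρ_c − ρ_w)/(ρ_m − ρ_c) = 4.54 km × 1.8/0.51 = 16 km.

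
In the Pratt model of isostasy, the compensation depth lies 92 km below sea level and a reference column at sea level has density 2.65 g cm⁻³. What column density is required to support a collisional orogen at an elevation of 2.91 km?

2.57 g cm⁻³

Pratt balance: ρ_ref D = ρ (D + h).
ρ = ρ_ref D/(D + h) = 2.65 × 92 km/(92 km + 2.91 km) = 2.57 g cm⁻³.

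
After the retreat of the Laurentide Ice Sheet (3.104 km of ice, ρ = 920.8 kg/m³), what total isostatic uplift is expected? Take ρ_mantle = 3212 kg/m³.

Removing the load lets mantle flow back in; uplift u satisfies ρ_ice t = ρ_m u.
u = t ρ_ice/ρ_m = 3.104 km × 920.8/3212 = 0.89 km.

0.89 km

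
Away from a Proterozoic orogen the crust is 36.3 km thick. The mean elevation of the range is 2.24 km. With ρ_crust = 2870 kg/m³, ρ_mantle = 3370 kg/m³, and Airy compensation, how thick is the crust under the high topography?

51.4 km

Root depth r = h ρ_c / (ρ_m − ρ_c) = 2.24 km × 2870 / 500 = 12.86 km.
Total thickness = T + h + r = 36.3 km + 2.24 km + 12.86 km = 51.4 km.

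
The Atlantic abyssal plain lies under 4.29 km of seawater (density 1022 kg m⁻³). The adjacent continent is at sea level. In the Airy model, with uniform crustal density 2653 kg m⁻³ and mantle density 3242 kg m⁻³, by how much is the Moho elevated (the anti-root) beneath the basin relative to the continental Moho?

For local isostatic compensation: replacing crust with seawater at the top is compensated by replacing crust with mantle at the base: d (ρ_c − ρ_w) = a (ρ_m − ρ_c).
a = d (ρ_c − ρ_w)/(ρ_m − ρ_c) = 4.29 km × 1631/589 = 11.9 km.

11.9 km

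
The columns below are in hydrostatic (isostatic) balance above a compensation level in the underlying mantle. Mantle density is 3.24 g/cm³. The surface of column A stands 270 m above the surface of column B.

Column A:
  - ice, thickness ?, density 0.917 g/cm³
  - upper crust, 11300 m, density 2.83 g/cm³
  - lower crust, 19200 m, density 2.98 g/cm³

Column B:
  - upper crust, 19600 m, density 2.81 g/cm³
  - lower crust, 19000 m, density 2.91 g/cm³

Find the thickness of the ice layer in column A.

Take the compensation level at the base of the deeper column (depth z_c below the surface of column A) and equate Σ ρ_i t_i down to z_c; mantle fills any gap and the z_c terms cancel.
Column A: x×0.917 + 11300×2.83 + 19200×2.98 + (z_c − 30500 − x)×3.24
Column B: 270×0 + 19600×2.81 + 19000×2.91 + (z_c − 270 − 38600)×3.24
The z_c×3.24 term appears on both sides and cancels. Collect the known terms of each column as K = Σ(ρt)_known − 3.24 × (depth of known layers): K_A = 89195 − 3.24×30500 = −9625; K_B = 110366 − 3.24×(270 + 38600) = −15572.8.
Balance: K_A − x×(3.24 − 0.917) = K_B, so x = (K_A − K_B)/(3.24 − 0.917) = 5947.8/2.323 = 2560 m.

2560 m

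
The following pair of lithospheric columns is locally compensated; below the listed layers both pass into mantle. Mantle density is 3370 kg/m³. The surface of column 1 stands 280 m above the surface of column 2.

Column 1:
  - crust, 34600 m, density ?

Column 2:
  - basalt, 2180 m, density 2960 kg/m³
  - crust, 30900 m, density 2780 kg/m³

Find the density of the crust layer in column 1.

2790 kg/m³

Take the compensation level at the base of the deeper column (depth z_c below the surface of column 1) and equate Σ ρ_i t_i down to z_c; mantle fills any gap and the z_c terms cancel.
Column 1: 34600×ρ + (z_c − 34600)×3370
Column 2: 280×0 + 2180×2960 + 30900×2780 + (z_c − 280 − 33080)×3370
The z_c×3370 term appears on both sides and cancels. Collect the known terms of each column as K = Σ(ρt)_known − 3370 × (depth of known layers): K_1 = 0 − 3370×34600 = −116602000; K_2 = 92354800 − 3370×(280 + 33080) = −20068400.
Balance: K_1 + 34600×ρ = K_2, so ρ = (K_2 − K_1)/34600 = 96533600/34600 = 2790 kg/m³.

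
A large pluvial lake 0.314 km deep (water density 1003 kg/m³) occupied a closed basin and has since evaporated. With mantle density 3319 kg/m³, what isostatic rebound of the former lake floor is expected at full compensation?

0.0949 km

u = d ρ_w/ρ_m = 0.314 km × 1003/3319 = 0.0949 km.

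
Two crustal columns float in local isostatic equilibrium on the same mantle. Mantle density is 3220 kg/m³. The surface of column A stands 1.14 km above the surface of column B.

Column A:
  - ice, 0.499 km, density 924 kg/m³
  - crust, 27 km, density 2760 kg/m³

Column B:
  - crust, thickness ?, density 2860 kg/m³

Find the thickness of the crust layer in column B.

27.5 km

Take the compensation level at the base of the deeper column (depth z_c below the surface of column A) and equate Σ ρ_i t_i down to z_c; mantle fills any gap and the z_c terms cancel.
Column A: 0.499×924 + 27×2760 + (z_c − 27.499)×3220
Column B: 1.14×0 + x×2860 + (z_c − 1.14 − 0 − x)×3220
The z_c×3220 term appears on both sides and cancels. Collect the known terms of each column as K = Σ(ρt)_known − 3220 × (depth of known layers): K_A = 74981.076 − 3220×27.499 = −13565.704; K_B = 0 − 3220×(1.14 + 0) = −3670.8.
Balance: K_A = K_B − x×(3220 − 2860), so x = (K_B − K_A)/(3220 − 2860) = 9894.9/360 = 27.5 km.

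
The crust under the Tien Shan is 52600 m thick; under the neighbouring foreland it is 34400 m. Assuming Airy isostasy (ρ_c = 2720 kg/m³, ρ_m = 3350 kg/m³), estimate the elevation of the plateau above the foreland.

3420 m

Excess crust Δ = 52600 m − 34400 m = 18200 m, split between elevation h and root r with h + r = Δ.
Airy balance ρ_c h = (ρ_m − ρ_c) r gives r = h ρ_c/(ρ_m − ρ_c), so h (1 + ρ_c/(ρ_m − ρ_c)) = Δ, i.e. h = Δ (ρ_m − ρ_c)/ρ_m.
h = 18200 m × 630/3350 = 3420 m.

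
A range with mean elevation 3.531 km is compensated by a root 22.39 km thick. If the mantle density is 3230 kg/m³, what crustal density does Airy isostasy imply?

2790 kg/m³

ρ_c h = (ρ_m − ρ_c) r → ρ_c (h + r) = ρ_m r → ρ_c = ρ_m r / (h + r).
ρ_c = 3230 × 22.39 km / (3.531 km + 22.39 km) = 2790 kg/m³.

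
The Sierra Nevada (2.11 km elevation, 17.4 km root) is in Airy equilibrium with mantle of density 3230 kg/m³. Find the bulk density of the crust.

2880 kg/m³

ρ_c h = (ρ_m − ρ_c) r → ρ_c (h + r) = ρ_m r → ρ_c = ρ_m r / (h + r).
ρ_c = 3230 × 17.4 km / (2.11 km + 17.4 km) = 2880 kg/m³.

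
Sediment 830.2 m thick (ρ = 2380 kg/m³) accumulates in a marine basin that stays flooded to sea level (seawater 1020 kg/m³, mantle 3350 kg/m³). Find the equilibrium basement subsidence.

Submarine loading: the sediment displaces seawater, and the subsidence is in turn flooded, so s (ρ_m − ρ_w) = t (ρ_sed − ρ_w).
s = 830.2 m × (2380 − 1020) / (3350 − 1020) = 485 m.

485 m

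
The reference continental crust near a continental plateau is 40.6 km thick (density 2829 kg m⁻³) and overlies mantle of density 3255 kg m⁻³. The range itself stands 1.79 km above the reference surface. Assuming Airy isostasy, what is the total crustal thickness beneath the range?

Root depth r = h ρ_c / (ρ_m − ρ_c) = 1.79 km × 2829 / 426 = 11.89 km.
Total thickness = T + h + r = 40.6 km + 1.79 km + 11.89 km = 54.3 km.

54.3 km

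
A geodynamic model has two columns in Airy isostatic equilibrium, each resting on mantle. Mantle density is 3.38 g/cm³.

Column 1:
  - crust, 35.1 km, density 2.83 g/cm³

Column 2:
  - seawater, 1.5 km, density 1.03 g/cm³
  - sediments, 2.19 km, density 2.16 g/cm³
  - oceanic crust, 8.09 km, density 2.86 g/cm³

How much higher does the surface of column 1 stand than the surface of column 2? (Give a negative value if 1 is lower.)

For any compensation level in the mantle, the mantle terms cancel and isostasy reduces to e = (Σt_1 − Σt_2) − (Σ(ρt)_1 − Σ(ρt)_2) / ρ_m.
Σt_1 = 35.1 km; Σt_2 = 11.78 km; Σ(ρt)_1 = 99.333; Σ(ρt)_2 = 29.4128 (in km·g/cm³).
e = (35.1 − 11.78) − (99.333 − 29.4128) / 3.38 = 2.63 km.

2.63 km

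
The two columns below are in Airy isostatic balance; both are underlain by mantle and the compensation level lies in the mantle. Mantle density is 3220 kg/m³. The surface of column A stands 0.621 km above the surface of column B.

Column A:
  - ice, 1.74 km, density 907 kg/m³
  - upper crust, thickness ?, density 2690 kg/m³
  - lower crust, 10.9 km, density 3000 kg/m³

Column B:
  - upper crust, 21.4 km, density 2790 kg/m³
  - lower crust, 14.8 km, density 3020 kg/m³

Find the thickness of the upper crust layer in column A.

14.6 km

Take the compensation level at the base of the deeper column (depth z_c below the surface of column A) and equate Σ ρ_i t_i down to z_c; mantle fills any gap and the z_c terms cancel.
Column A: 1.74×907 + x×2690 + 10.9×3000 + (z_c − 12.64 − x)×3220
Column B: 0.621×0 + 21.4×2790 + 14.8×3020 + (z_c − 0.621 − 36.2)×3220
The z_c×3220 term appears on both sides and cancels. Collect the known terms of each column as K = Σ(ρt)_known − 3220 × (depth of known layers): K_A = 34278.18 − 3220×12.64 = −6422.62; K_B = 104402 − 3220×(0.621 + 36.2) = −14161.62.
Balance: K_A − x×(3220 − 2690) = K_B, so x = (K_A − K_B)/(3220 − 2690) = 7739/530 = 14.6 km.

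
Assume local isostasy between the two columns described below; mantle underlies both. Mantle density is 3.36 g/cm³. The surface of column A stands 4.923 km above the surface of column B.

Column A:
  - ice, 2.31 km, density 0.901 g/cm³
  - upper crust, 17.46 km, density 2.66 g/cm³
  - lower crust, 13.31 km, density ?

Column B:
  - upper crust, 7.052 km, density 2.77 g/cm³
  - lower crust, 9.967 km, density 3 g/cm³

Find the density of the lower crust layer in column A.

2.88 g/cm³

Take the compensation level at the base of the deeper column (depth z_c below the surface of column A) and equate Σ ρ_i t_i down to z_c; mantle fills any gap and the z_c terms cancel.
Column A: 2.31×0.901 + 17.46×2.66 + 13.31×ρ + (z_c − 33.08)×3.36
Column B: 4.923×0 + 7.052×2.77 + 9.967×3 + (z_c − 4.923 − 17.019)×3.36
The z_c×3.36 term appears on both sides and cancels. Collect the known terms of each column as K = Σ(ρt)_known − 3.36 × (depth of known layers): K_A = 48.52491 − 3.36×33.08 = −62.62389; K_B = 49.43504 − 3.36×(4.923 + 17.019) = −24.29008.
Balance: K_A + 13.31×ρ = K_B, so ρ = (K_B − K_A)/13.31 = 38.3338/13.31 = 2.88 g/cm³.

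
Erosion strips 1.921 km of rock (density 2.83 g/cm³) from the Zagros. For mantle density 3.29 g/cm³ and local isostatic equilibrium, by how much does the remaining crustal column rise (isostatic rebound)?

Unloading: uplift u = e ρ_c/ρ_m = 1.921 km × 2.83/3.29 = 1.65 km.

1.65 km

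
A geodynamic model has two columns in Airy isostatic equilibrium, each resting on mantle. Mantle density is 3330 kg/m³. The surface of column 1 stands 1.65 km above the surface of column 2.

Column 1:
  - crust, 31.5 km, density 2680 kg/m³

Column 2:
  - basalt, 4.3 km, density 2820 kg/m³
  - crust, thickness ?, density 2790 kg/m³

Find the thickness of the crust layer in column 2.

Take the compensation level at the base of the deeper column (depth z_c below the surface of column 1) and equate Σ ρ_i t_i down to z_c; mantle fills any gap and the z_c terms cancel.
Column 1: 31.5×2680 + (z_c − 31.5)×3330
Column 2: 1.65×0 + 4.3×2820 + x×2790 + (z_c − 1.65 − 4.3 − x)×3330
The z_c×3330 term appears on both sides and cancels. Collect the known terms of each column as K = Σ(ρt)_known − 3330 × (depth of known layers): K_1 = 84420 − 3330×31.5 = −20475; K_2 = 12126 − 3330×(1.65 + 4.3) = −7687.5.
Balance: K_1 = K_2 − x×(3330 − 2790), so x = (K_2 − K_1)/(3330 − 2790) = 12787.5/540 = 23.7 km.

23.7 km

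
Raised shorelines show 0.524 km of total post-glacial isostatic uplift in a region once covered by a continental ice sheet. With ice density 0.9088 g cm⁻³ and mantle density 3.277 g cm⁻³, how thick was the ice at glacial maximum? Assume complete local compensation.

1.89 km

u = t ρ_ice/ρ_m → t = u ρ_m/ρ_ice = 0.524 km × 3.277/0.9088 = 1.89 km.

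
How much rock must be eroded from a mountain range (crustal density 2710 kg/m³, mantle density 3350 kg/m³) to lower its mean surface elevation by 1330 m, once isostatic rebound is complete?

Net drop Δ = e − u = e − e ρ_c/ρ_m = e (ρ_m − ρ_c)/ρ_m.
e = Δ ρ_m/(ρ_m − ρ_c) = 1330 m × 3350/640 = 6960 m.

6960 m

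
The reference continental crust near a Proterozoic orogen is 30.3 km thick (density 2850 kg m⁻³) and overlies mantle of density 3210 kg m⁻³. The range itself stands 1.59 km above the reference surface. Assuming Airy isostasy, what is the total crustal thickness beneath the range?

Root depth r = h ρ_c / (ρ_m − ρ_c) = 1.59 km × 2850 / 360 = 12.59 km.
Total thickness = T + h + r = 30.3 km + 1.59 km + 12.59 km = 44.5 km.

44.5 km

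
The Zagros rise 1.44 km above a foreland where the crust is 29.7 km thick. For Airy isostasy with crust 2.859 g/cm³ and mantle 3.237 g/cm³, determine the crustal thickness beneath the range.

42 km

Root depth r = h ρ_c / (ρ_m − ρ_c) = 1.44 km × 2.859 / 0.378 = 10.89 km.
Total thickness = T + h + r = 29.7 km + 1.44 km + 10.89 km = 42 km.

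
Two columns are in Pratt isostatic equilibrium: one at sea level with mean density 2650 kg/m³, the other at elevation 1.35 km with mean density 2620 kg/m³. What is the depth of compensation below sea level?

ρ_ref D = ρ (D + h) → D (ρ_ref − ρ) = ρ h.
D = ρ h/(ρ_ref − ρ) = 2620 × 1.35 km/(2650 − 2620) = 118 km.

118 km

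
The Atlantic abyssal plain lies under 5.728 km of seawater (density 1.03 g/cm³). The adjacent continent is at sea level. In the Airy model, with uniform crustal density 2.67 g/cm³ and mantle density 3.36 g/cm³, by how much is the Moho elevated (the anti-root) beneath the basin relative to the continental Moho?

By Archimedes' principle applied to the lithosphere: replacing crust with seawater at the top is compensated by replacing crust with mantle at the base: d (ρ_c − ρ_w) = a (ρ_m − ρ_c).
a = d (ρ_c − ρ_w)/(ρ_m − ρ_c) = 5.728 km × 1.64/0.69 = 13.6 km.

13.6 km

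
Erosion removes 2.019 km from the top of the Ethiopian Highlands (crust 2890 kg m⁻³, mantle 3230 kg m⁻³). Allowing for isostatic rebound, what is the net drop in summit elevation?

0.213 km

Rebound u = e ρ_c/ρ_m = 2.019 km × 2890/3230 = 1.806 km.
Net surface drop = e − u = 2.019 km − 1.806 km = e (ρ_m − ρ_c)/ρ_m = 0.213 km.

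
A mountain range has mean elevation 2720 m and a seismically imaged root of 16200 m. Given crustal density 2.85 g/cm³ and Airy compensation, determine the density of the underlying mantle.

Airy balance: ρ_c h = (ρ_m − ρ_c) r → ρ_m = ρ_c (1 + h/r).
ρ_m = 2.85 × (1 + 2720 m/16200 m) = 3.33 g/cm³.

3.33 g/cm³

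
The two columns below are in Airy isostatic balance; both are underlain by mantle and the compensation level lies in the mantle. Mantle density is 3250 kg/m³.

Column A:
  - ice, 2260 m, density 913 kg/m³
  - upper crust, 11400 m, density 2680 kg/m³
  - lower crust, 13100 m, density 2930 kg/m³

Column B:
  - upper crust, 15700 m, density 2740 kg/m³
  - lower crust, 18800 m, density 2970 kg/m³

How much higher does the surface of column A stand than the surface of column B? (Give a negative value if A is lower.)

831 m

For any compensation level in the mantle, the mantle terms cancel and isostasy reduces to e = (Σt_A − Σt_B) − (Σ(ρt)_A − Σ(ρt)_B) / ρ_m.
Σt_A = 26760 m; Σt_B = 34500 m; Σ(ρt)_A = 70998380; Σ(ρt)_B = 98854000 (in m·kg/m³).
e = (26760 − 34500) − (70998380 − 98854000) / 3250 = 831 m.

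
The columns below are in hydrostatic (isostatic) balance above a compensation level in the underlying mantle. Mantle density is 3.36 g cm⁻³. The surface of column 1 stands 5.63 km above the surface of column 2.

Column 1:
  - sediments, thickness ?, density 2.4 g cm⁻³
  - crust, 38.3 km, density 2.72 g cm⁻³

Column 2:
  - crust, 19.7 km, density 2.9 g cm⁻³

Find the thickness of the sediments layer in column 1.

Take the compensation level at the base of the deeper column (depth z_c below the surface of column 1) and equate Σ ρ_i t_i down to z_c; mantle fills any gap and the z_c terms cancel.
Column 1: x×2.4 + 38.3×2.72 + (z_c − 38.3 − x)×3.36
Column 2: 5.63×0 + 19.7×2.9 + (z_c − 5.63 − 19.7)×3.36
The z_c×3.36 term appears on both sides and cancels. Collect the known terms of each column as K = Σ(ρt)_known − 3.36 × (depth of known layers): K_1 = 104.176 − 3.36×38.3 = −24.512; K_2 = 57.13 − 3.36×(5.63 + 19.7) = −27.9788.
Balance: K_1 − x×(3.36 − 2.4) = K_2, so x = (K_1 − K_2)/(3.36 − 2.4) = 3.4668/0.96 = 3.61 km.

3.61 km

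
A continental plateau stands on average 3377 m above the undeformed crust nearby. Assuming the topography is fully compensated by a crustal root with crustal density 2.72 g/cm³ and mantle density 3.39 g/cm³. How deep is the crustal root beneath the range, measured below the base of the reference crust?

13700 m

In Airy isostatic equilibrium: the weight of the topography is balanced by the buoyancy of the root, ρ_c h = (ρ_m − ρ_c) r.
r = h · ρ_c / (ρ_m − ρ_c) = 3377 m × 2.72 / (3.39 − 2.72) = 13700 m.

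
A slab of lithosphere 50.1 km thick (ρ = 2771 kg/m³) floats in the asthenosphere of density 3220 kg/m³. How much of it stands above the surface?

6.99 km

Floating equilibrium: submerged depth d = t ρ_obj/ρ_fluid = 50.1 km × 2771/3220 = 43.11 km.
Freeboard = t − d = 50.1 km − 43.11 km = 6.99 km.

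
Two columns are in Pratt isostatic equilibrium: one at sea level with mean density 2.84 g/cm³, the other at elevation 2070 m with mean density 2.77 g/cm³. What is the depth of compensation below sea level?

81900 m

ρ_ref D = ρ (D + h) → D (ρ_ref − ρ) = ρ h.
D = ρ h/(ρ_ref − ρ) = 2.77 × 2070 m/(2.84 − 2.77) = 81900 m.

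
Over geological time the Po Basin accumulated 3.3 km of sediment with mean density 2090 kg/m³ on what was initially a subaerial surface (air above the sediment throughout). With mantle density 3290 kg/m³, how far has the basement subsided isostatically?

2.1 km

Subaerial load: s = t ρ_sed / ρ_m = 3.3 km × 2090/3290 = 2.1 km.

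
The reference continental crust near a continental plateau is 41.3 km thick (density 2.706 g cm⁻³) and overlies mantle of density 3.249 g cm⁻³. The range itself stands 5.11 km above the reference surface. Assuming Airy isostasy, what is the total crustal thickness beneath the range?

71.9 km

Root depth r = h ρ_c / (ρ_m − ρ_c) = 5.11 km × 2.706 / 0.543 = 25.47 km.
Total thickness = T + h + r = 41.3 km + 5.11 km + 25.47 km = 71.9 km.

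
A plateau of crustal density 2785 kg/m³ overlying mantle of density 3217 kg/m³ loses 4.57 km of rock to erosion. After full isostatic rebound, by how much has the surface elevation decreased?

0.614 km

Rebound u = e ρ_c/ρ_m = 4.57 km × 2785/3217 = 3.956 km.
Net surface drop = e − u = 4.57 km − 3.956 km = e (ρ_m − ρ_c)/ρ_m = 0.614 km.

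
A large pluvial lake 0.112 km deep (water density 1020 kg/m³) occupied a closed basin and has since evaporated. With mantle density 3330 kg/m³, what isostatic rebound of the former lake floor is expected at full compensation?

0.0343 km

u = d ρ_w/ρ_m = 0.112 km × 1020/3330 = 0.0343 km.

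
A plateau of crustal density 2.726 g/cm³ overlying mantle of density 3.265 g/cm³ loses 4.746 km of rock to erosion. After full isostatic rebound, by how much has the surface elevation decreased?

Rebound u = e ρ_c/ρ_m = 4.746 km × 2.726/3.265 = 3.963 km.
Net surface drop = e − u = 4.746 km − 3.963 km = e (ρ_m − ρ_c)/ρ_m = 0.783 km.

0.783 km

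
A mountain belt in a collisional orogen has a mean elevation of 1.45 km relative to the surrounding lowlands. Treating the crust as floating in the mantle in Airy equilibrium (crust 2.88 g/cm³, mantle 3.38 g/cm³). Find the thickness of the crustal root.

Balancing pressure at the compensation depth: the weight of the topography is balanced by the buoyancy of the root, ρ_c h = (ρ_m − ρ_c) r.
r = h · ρ_c / (ρ_m − ρ_c) = 1.45 km × 2.88 / (3.38 − 2.88) = 8.35 km.

8.35 km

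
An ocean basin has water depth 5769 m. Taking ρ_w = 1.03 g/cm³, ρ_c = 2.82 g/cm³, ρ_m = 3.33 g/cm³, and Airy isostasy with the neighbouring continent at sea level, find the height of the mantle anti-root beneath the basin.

In Airy isostatic equilibrium: replacing crust with seawater at the top is compensated by replacing crust with mantle at the base: d (ρ_c − ρ_w) = a (ρ_m − ρ_c).
a = d (ρ_c − ρ_w)/(ρ_m − ρ_c) = 5769 m × 1.79/0.51 = 20200 m.

20200 m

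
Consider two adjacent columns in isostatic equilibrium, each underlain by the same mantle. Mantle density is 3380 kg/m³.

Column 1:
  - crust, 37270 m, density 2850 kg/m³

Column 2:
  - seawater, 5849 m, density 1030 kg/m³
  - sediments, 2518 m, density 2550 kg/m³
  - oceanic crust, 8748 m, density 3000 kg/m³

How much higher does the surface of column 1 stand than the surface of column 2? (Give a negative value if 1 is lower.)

For any compensation level in the mantle, the mantle terms cancel and isostasy reduces to e = (Σt_1 − Σt_2) − (Σ(ρt)_1 − Σ(ρt)_2) / ρ_m.
Σt_1 = 37270 m; Σt_2 = 17115 m; Σ(ρt)_1 = 106219500; Σ(ρt)_2 = 38689370 (in m·kg/m³).
e = (37270 − 17115) − (106219500 − 38689370) / 3380 = 176 m.

176 m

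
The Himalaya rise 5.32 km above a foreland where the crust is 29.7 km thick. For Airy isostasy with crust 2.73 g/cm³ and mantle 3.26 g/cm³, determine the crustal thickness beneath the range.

62.4 km

Root depth r = h ρ_c / (ρ_m − ρ_c) = 5.32 km × 2.73 / 0.53 = 27.4 km.
Total thickness = T + h + r = 29.7 km + 5.32 km + 27.4 km = 62.4 km.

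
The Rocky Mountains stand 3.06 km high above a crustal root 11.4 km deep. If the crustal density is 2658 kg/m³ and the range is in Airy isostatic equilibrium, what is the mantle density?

3370 kg/m³

Airy balance: ρ_c h = (ρ_m − ρ_c) r → ρ_m = ρ_c (1 + h/r).
ρ_m = 2658 × (1 + 3.06 km/11.4 km) = 3370 kg/m³.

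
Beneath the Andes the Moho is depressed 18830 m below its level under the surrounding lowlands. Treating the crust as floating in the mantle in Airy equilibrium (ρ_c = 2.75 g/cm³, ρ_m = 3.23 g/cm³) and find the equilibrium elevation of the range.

3290 m

Balancing pressure at the compensation depth: ρ_c h = (ρ_m − ρ_c) r.
h = r (ρ_m − ρ_c) / ρ_c = 18830 m × (3.23 − 2.75) / 2.75 = 3290 m.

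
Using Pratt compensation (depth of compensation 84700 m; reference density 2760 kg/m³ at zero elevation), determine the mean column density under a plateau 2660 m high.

2680 kg/m³

Pratt balance: ρ_ref D = ρ (D + h).
ρ = ρ_ref D/(D + h) = 2760 × 84700 m/(84700 m + 2660 m) = 2680 kg/m³.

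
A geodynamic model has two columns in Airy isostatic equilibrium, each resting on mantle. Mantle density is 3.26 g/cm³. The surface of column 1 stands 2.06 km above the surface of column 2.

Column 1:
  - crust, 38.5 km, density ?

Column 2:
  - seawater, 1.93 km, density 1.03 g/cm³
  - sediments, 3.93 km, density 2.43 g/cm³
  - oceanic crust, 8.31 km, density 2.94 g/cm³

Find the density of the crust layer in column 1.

2.82 g/cm³

Take the compensation level at the base of the deeper column (depth z_c below the surface of column 1) and equate Σ ρ_i t_i down to z_c; mantle fills any gap and the z_c terms cancel.
Column 1: 38.5×ρ + (z_c − 38.5)×3.26
Column 2: 2.06×0 + 1.93×1.03 + 3.93×2.43 + 8.31×2.94 + (z_c − 2.06 − 14.17)×3.26
The z_c×3.26 term appears on both sides and cancels. Collect the known terms of each column as K = Σ(ρt)_known − 3.26 × (depth of known layers): K_1 = 0 − 3.26×38.5 = −125.51; K_2 = 35.9692 − 3.26×(2.06 + 14.17) = −16.9406.
Balance: K_1 + 38.5×ρ = K_2, so ρ = (K_2 − K_1)/38.5 = 108.569/38.5 = 2.82 g/cm³.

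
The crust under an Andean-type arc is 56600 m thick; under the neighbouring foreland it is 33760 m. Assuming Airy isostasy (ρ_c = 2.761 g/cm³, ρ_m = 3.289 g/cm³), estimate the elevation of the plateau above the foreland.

3670 m

Excess crust Δ = 56600 m − 33760 m = 22840 m, split between elevation h and root r with h + r = Δ.
Airy balance ρ_c h = (ρ_m − ρ_c) r gives r = h ρ_c/(ρ_m − ρ_c), so h (1 + ρ_c/(ρ_m − ρ_c)) = Δ, i.e. h = Δ (ρ_m − ρ_c)/ρ_m.
h = 22840 m × 0.528/3.289 = 3670 m.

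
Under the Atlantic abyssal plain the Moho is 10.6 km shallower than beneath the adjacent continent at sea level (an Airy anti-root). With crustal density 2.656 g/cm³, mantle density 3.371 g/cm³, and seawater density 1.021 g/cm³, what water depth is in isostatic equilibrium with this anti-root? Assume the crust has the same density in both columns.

4.64 km

Replacing a thickness d of crust by seawater at the top must be balanced by replacing crust with mantle at the base: d (ρ_c − ρ_w) = a (ρ_m − ρ_c).
d = a (ρ_m − ρ_c)/(ρ_c − ρ_w) = 10.6 km × 0.715/1.635 = 4.64 km.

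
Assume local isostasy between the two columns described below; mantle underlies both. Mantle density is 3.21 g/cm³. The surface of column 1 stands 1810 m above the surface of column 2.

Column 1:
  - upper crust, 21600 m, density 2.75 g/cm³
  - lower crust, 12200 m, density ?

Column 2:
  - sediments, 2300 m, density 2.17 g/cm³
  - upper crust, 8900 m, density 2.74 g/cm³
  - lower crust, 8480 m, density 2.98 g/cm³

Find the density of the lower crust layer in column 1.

2.85 g/cm³

Take the compensation level at the base of the deeper column (depth z_c below the surface of column 1) and equate Σ ρ_i t_i down to z_c; mantle fills any gap and the z_c terms cancel.
Column 1: 21600×2.75 + 12200×ρ + (z_c − 33800)×3.21
Column 2: 1810×0 + 2300×2.17 + 8900×2.74 + 8480×2.98 + (z_c − 1810 − 19680)×3.21
The z_c×3.21 term appears on both sides and cancels. Collect the known terms of each column as K = Σ(ρt)_known − 3.21 × (depth of known layers): K_1 = 59400 − 3.21×33800 = −49098; K_2 = 54647.4 − 3.21×(1810 + 19680) = −14335.5.
Balance: K_1 + 12200×ρ = K_2, so ρ = (K_2 − K_1)/12200 = 34762.5/12200 = 2.85 g/cm³.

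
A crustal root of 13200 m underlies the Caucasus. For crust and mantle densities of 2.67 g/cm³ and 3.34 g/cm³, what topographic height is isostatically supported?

3310 m

Isostatic balance requires: ρ_c h = (ρ_m − ρ_c) r.
h = r (ρ_m − ρ_c) / ρ_c = 13200 m × (3.34 − 2.67) / 2.67 = 3310 m.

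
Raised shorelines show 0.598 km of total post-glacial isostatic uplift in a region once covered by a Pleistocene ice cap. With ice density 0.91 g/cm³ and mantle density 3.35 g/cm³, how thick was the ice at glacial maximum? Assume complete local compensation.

u = t ρ_ice/ρ_m → t = u ρ_m/ρ_ice = 0.598 km × 3.35/0.91 = 2.2 km.

2.2 km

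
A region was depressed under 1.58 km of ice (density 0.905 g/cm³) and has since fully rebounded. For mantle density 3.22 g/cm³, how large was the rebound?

Removing the load lets mantle flow back in; uplift u satisfies ρ_ice t = ρ_m u.
u = t ρ_ice/ρ_m = 1.58 km × 0.905/3.22 = 0.444 km.

0.444 km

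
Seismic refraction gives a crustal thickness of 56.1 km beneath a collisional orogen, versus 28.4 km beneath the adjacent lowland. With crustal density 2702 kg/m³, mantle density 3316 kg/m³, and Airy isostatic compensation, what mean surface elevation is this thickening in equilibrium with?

5.13 km

Excess crust Δ = 56.1 km − 28.4 km = 27.7 km, split between elevation h and root r with h + r = Δ.
Airy balance ρ_c h = (ρ_m − ρ_c) r gives r = h ρ_c/(ρ_m − ρ_c), so h (1 + ρ_c/(ρ_m − ρ_c)) = Δ, i.e. h = Δ (ρ_m − ρ_c)/ρ_m.
h = 27.7 km × 614/3316 = 5.13 km.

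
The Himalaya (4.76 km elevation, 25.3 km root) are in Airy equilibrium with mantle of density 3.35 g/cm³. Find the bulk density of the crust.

ρ_c h = (ρ_m − ρ_c) r → ρ_c (h + r) = ρ_m r → ρ_c = ρ_m r / (h + r).
ρ_c = 3.35 × 25.3 km / (4.76 km + 25.3 km) = 2.82 g/cm³.

2.82 g/cm³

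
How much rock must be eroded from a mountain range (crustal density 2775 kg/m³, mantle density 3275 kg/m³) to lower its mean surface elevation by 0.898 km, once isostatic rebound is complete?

5.88 km

Net drop Δ = e − u = e − e ρ_c/ρ_m = e (ρ_m − ρ_c)/ρ_m.
e = Δ ρ_m/(ρ_m − ρ_c) = 0.898 km × 3275/500 = 5.88 km.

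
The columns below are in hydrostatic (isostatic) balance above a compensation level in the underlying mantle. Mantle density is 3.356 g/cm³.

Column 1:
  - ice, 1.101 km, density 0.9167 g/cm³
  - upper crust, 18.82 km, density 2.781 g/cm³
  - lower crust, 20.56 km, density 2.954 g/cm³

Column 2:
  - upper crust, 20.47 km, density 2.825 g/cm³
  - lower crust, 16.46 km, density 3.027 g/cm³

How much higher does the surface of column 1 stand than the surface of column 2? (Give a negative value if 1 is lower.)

1.64 km

For any compensation level in the mantle, the mantle terms cancel and isostasy reduces to e = (Σt_1 − Σt_2) − (Σ(ρt)_1 − Σ(ρt)_2) / ρ_m.
Σt_1 = 40.481 km; Σt_2 = 36.93 km; Σ(ρt)_1 = 114.081947; Σ(ρt)_2 = 107.65217 (in km·g/cm³).
e = (40.481 − 36.93) − (114.081947 − 107.65217) / 3.356 = 1.64 km.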